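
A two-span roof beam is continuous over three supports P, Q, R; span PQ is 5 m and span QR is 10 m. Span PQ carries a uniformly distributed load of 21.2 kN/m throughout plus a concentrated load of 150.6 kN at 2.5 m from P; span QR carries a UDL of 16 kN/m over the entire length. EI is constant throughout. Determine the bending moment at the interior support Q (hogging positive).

M_Q = 202.5 kN·m

Insert a hinge at Q; M_Q is the redundant, and each span becomes simply supported.
Rotations at Q on the released spans (each span's end-slope, ×1/EI):
  span PQ: UDL 21.2: wL³/(24EI) = 110.4/EI
  span PQ: point load 150.6 at a = 2.5: Pab(L + a)/(6LEI) = 235.3/EI
  span QR: UDL 16: wL³/(24EI) = 666.7/EI
  relative rotation θ_0 = (345.7 + 666.7)/EI = 1012/EI
A unit hogging moment at Q produces rotation L₁/(3EI) + L₂/(3EI) = 5/EI.
Compatibility: M_Q·(L₁+L₂)/(3EI) = θ_0, giving M_Q = 202.5 kN·m (hogging).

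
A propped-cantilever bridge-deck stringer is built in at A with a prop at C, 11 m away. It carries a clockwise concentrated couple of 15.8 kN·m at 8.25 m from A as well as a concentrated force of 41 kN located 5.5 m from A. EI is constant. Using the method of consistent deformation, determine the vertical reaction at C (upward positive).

Release the roller at C. Primary structure: cantilever fixed at A.
Primary-structure tip deflection at C by superposition:
  clockwise couple 15.8 at a = 8.25: M₀a(2L − a)/(2EI) = 896.2/EI
  point load 41 at a = 5.5: Pa²(3L − a)/(6EI) = 5684/EI
  δ_0 = 6581/EI
Flexibility coefficient — unit upward force at C: δ_{CC} = L³/(3EI) = 443.7/EI.
Compatibility at C: δ_0 − R_C·δ_{CC} = 0, so R_C = 6581/443.7 = 14.83 kN.

R_C = 14.83 kN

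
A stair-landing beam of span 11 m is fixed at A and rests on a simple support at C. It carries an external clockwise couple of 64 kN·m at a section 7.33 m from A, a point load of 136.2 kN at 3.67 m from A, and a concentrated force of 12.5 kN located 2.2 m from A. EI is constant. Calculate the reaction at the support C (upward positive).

Choose R_C as the redundant. The primary structure is the cantilever fixed at A.
Primary-structure tip deflection at C by superposition:
  clockwise couple 64 at a = 7.33: M₀a(2L − a)/(2EI) = 3441/EI
  point load 136.2 at a = 3.67: Pa²(3L − a)/(6EI) = 8967/EI
  point load 12.5 at a = 2.2: Pa²(3L − a)/(6EI) = 310.6/EI
  δ_0 = 12719/EI
Flexibility coefficient — unit upward force at C: δ_{CC} = L³/(3EI) = 443.7/EI.
Compatibility at C: δ_0 − R_C·δ_{CC} = 0, so R_C = 12719/443.7 = 28.67 kN.

R_C = 28.67 kN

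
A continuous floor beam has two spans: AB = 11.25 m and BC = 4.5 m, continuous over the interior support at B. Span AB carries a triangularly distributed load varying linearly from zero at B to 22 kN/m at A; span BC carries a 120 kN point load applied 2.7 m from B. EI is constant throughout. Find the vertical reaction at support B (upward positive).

R_B = 133.4 kN

Take M_B as the redundant. Released structure: two simple spans AB and BC with a hinge at B.
Rotations at B on the released spans (each span's end-slope, ×1/EI):
  span AB: triangular load, peak 22: 7w₀L³/(360EI) = 609.1/EI
  span BC: point load 120 at a = 2.7: Pab(L + b)/(6LEI) = 136.1/EI
  relative rotation θ_0 = (609.1 + 136.1)/EI = 745.2/EI
A unit hogging moment at B produces rotation L₁/(3EI) + L₂/(3EI) = 5.25/EI.
Slope continuity at B: θ_0 = M_B·5.25/EI, so M_B = 745.2/5.25 = 141.9 kN·m (hogging).
Span AB, ΣM about A with M_B applied at B: R_B^{AB}·11.25 = 464.1 + 141.9, so R_B^{AB} = 53.87 kN and R_A = 123.8 − 53.87 = 69.88 kN.
Span BC, ΣM about C: R_B^{BC}·4.5 = 216 + 141.9, so R_B^{BC} = 79.54 kN and R_C = 120 − 79.54 = 40.46 kN.
R_B = 53.87 + 79.54 = 133.4 kN.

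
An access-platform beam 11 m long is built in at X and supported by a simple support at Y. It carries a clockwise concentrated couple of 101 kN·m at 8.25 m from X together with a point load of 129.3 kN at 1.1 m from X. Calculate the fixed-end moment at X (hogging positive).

M_X = 80.58 kN·m

Release the roller at Y. Primary structure: cantilever fixed at X.
Free-end deflection of the primary structure under the applied loading (downward +):
  clockwise couple 101 at a = 8.25: M₀a(2L − a)/(2EI) = 5729/EI
  point load 129.3 at a = 1.1: Pa²(3L − a)/(6EI) = 831.8/EI
  δ_0 = 6560/EI
Flexibility coefficient — unit upward force at Y: δ_{YY} = L³/(3EI) = 443.7/EI.
Compatibility at Y: δ_0 − R_Y·δ_{YY} = 0, so R_Y = 6560/443.7 = 14.79 kN.
Moment equilibrium about X: M_X = Σ(load moments about X) − R_Y·L = 243.2 − 14.79×11 = 80.58 kN·m.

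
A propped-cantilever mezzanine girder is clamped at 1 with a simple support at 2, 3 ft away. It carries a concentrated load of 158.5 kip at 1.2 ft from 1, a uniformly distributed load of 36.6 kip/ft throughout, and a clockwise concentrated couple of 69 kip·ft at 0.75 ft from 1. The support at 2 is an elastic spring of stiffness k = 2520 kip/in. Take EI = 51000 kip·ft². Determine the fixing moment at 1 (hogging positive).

Take the reaction at 2 as the redundant and release it; the primary structure is a cantilever fixed at 1.
Primary-structure tip deflection at 2 by superposition:
  point load 158.5 at a = 1.2: Pa²(3L − a)/(6EI) = 296.7/EI
  UDL 36.6: wL⁴/(8EI) = 370.6/EI
  clockwise couple 69 at a = 0.75: M₀a(2L − a)/(2EI) = 135.8/EI
  δ_0 = 803.1/EI
Tip deflection under a unit load at 2: L³/(3EI) = 9/EI.
With EI = 51000 kip·ft²: δ_0 = 0.015748 ft and δ_{22} = 0.000176 ft/kip.
Compatibility — the spring shortens by R_2/k under the reaction it provides: δ_0 − R_2·δ_{22} = R_2/k. With 1/k = 1/(2520×12) ft/kip = 0.000033 ft/kip, R_2 = δ_0 / (δ_{22} + 1/k) = 0.015748 / (0.000176 + 0.000033) = 75.15 kip.
Moment equilibrium about 1: M_1 = Σ(load moments about 1) − R_2·L = 423.9 − 75.15×3 = 198.4 kip·ft.

M_1 = 198.4 kip·ft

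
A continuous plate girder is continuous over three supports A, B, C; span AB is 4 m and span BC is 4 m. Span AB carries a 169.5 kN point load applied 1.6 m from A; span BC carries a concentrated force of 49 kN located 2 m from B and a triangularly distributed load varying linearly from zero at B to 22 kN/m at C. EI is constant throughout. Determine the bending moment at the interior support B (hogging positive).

Insert a hinge at B; M_B is the redundant, and each span becomes simply supported.
Rotations at B on the released spans (each span's end-slope, ×1/EI):
  span AB: point load 169.5 at a = 1.6: Pab(L + a)/(6LEI) = 151.9/EI
  span BC: point load 49 at a = 2: Pab(L + b)/(6LEI) = 49/EI
  span BC: triangular load, peak 22: 7w₀L³/(360EI) = 27.38/EI
  relative rotation θ_0 = (151.9 + 76.38)/EI = 228.2/EI
A unit hogging moment at B produces rotation L₁/(3EI) + L₂/(3EI) = 2.667/EI.
Compatibility: M_B·(L₁+L₂)/(3EI) = θ_0, giving M_B = 85.59 kN·m (hogging).

M_B = 85.59 kN·m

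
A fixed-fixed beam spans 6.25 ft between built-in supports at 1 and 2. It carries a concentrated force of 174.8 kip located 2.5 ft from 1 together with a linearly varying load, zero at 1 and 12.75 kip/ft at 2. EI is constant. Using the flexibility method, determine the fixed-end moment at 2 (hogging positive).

Release both end moments; the primary structure is a simply-supported span 12 with redundants M_1 and M_2.
End rotations of the released simple span under the applied load (×1/EI):
  at 1: point load 174.8 at a = 2.5: Pab(L + b)/(6LEI) = 437/EI
  at 2: point load 174.8 at a = 2.5: Pab(L + a)/(6LEI) = 382.4/EI
  at 1: triangular load, peak 12.75: 7w₀L³/(360EI) = 60.53/EI
  at 2: triangular load, peak 12.75: w₀L³/(45EI) = 69.17/EI
  θ_10 = 497.5/EI,  θ_20 = 451.5/EI
Flexibility coefficients: a unit moment at one end gives L/(3EI) there and L/(6EI) at the far end, so f₁₁ = f₂₂ = 2.083/EI and f₁₂ = f₂₁ = 1.042/EI.
Compatibility — zero rotation at each built-in end:
  2.083 M_1 + 1.042 M_2 = 497.5
  1.042 M_1 + 2.083 M_2 = 451.5
Solving the pair gives M_1 = 173.9 kip·ft and M_2 = 129.8 kip·ft (hogging).

M_2 = 129.8 kip·ft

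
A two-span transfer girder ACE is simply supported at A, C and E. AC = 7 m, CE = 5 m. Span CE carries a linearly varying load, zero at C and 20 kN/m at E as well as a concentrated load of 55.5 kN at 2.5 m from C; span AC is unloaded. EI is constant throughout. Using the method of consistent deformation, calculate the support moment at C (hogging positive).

M_C = 33.83 kN·m

Take M_C as the redundant. Released structure: two simple spans AC and CE with a hinge at C.
Discontinuity in slope at C on the released structure — sum the simple-span end rotations:
  span CE: triangular load, peak 20: 7w₀L³/(360EI) = 48.61/EI
  span CE: point load 55.5 at a = 2.5: Pab(L + b)/(6LEI) = 86.72/EI
  relative rotation θ_0 = (0 + 135.3)/EI = 135.3/EI
A unit hogging moment at C produces rotation L₁/(3EI) + L₂/(3EI) = 4/EI.
Compatibility: M_C·(L₁+L₂)/(3EI) = θ_0, giving M_C = 33.83 kN·m (hogging).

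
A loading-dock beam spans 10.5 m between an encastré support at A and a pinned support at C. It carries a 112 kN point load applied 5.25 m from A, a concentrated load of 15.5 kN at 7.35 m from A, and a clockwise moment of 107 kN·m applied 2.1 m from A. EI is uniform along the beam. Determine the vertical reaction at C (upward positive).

Remove the prop at C; the released (primary) structure is a cantilever built in at A.
Free-end deflection of the primary structure under the applied loading (downward +):
  point load 112 at a = 5.25: Pa²(3L − a)/(6EI) = 13506/EI
  point load 15.5 at a = 7.35: Pa²(3L − a)/(6EI) = 3370/EI
  clockwise couple 107 at a = 2.1: M₀a(2L − a)/(2EI) = 2123/EI
  δ_0 = 18999/EI
Tip deflection under a unit load at C: L³/(3EI) = 385.9/EI.
The prop prevents deflection at C: R_C = δ_0/δ_{CC} = 18999/385.9 = 49.24 kN.

R_C = 49.24 kN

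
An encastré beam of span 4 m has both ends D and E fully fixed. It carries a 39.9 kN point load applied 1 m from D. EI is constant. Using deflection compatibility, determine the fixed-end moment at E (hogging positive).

Release both end moments; the primary structure is a simply-supported span DE with redundants M_D and M_E.
On the primary (simply-supported) span, the end slopes from the loading are:
  at D: point load 39.9 at a = 1: Pab(L + b)/(6LEI) = 34.91/EI
  at E: point load 39.9 at a = 1: Pab(L + a)/(6LEI) = 24.94/EI
  θ_D0 = 34.91/EI,  θ_E0 = 24.94/EI
Flexibility coefficients: a unit moment at one end gives L/(3EI) there and L/(6EI) at the far end, so f₁₁ = f₂₂ = 1.333/EI and f₁₂ = f₂₁ = 0.6667/EI.
Compatibility — zero rotation at each built-in end:
  1.333 M_D + 0.6667 M_E = 34.91
  0.6667 M_D + 1.333 M_E = 24.94
Solving the pair gives M_D = 22.44 kN·m and M_E = 7.481 kN·m (hogging).

M_E = 7.481 kN·m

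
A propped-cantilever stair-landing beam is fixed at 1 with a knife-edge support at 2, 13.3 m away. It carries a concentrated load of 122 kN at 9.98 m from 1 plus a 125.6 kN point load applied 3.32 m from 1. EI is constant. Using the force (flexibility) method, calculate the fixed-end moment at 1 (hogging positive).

Take the reaction at 2 as the redundant and release it; the primary structure is a cantilever fixed at 1.
Free-end deflection of the primary structure under the applied loading (downward +):
  point load 122 at a = 9.98: Pa²(3L − a)/(6EI) = 60594/EI
  point load 125.6 at a = 3.32: Pa²(3L − a)/(6EI) = 8440/EI
  δ_0 = 69035/EI
Flexibility coefficient — unit upward force at 2: δ_{22} = L³/(3EI) = 784.2/EI.
The prop prevents deflection at 2: R_2 = δ_0/δ_{22} = 69035/784.2 = 88.03 kN.
Moment equilibrium about 1: M_1 = Σ(load moments about 1) − R_2·L = 1635 − 88.03×13.3 = 463.7 kN·m.

M_1 = 463.7 kN·m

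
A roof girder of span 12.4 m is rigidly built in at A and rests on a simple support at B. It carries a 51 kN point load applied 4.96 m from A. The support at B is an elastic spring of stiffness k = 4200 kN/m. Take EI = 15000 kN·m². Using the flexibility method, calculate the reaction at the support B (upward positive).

Take the reaction at B as the redundant and release it; the primary structure is a cantilever fixed at A.
Deflection at B on the released cantilever, summing each load's contribution:
  point load 51 at a = 4.96: Pa²(3L − a)/(6EI) = 6742/EI
Flexibility coefficient — unit upward force at B: δ_{BB} = L³/(3EI) = 635.5/EI.
With EI = 15000 kN·m²: δ_0 = 0.44945 m and δ_{BB} = 0.042369 m/kN.
Compatibility — the spring shortens by R_B/k under the reaction it provides: δ_0 − R_B·δ_{BB} = R_B/k. With 1/k = 0.000238 m/kN, R_B = δ_0 / (δ_{BB} + 1/k) = 0.44945 / (0.042369 + 0.000238) = 10.55 kN.

R_B = 10.55 kN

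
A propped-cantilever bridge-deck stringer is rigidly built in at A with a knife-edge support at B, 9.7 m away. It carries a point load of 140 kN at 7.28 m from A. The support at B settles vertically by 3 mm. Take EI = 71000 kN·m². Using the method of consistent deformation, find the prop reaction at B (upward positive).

R_B = 88 kN

Remove the prop at B; the released (primary) structure is a cantilever built in at A.
Downward deflection at the released point B due to the loads:
  point load 140 at a = 7.28: Pa²(3L − a)/(6EI) = 26983/EI
Flexibility coefficient — unit upward force at B: δ_{BB} = L³/(3EI) = 304.2/EI.
With EI = 71000 kN·m²: δ_0 = 0.38005 m and δ_{BB} = 0.004285 m/kN.
Compatibility — the beam at B must follow the support down by 0.003 m: δ_0 − R_B·δ_{BB} = 0.003, so R_B = (0.38005 − 0.003)/0.004285 = 88 kN.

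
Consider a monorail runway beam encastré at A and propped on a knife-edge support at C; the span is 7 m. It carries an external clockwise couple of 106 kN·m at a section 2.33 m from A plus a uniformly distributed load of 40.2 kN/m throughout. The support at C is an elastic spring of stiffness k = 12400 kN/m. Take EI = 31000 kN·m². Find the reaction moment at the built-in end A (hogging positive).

Choose R_C as the redundant. The primary structure is the cantilever fixed at A.
Downward deflection at the released point C due to the loads:
  clockwise couple 106 at a = 2.33: M₀a(2L − a)/(2EI) = 1441/EI
  UDL 40.2: wL⁴/(8EI) = 12065/EI
  δ_0 = 13506/EI
Tip deflection under a unit load at C: L³/(3EI) = 114.3/EI.
With EI = 31000 kN·m²: δ_0 = 0.43568 m and δ_{CC} = 0.003688 m/kN.
Compatibility — the spring shortens by R_C/k under the reaction it provides: δ_0 − R_C·δ_{CC} = R_C/k. With 1/k = 0.000081 m/kN, R_C = δ_0 / (δ_{CC} + 1/k) = 0.43568 / (0.003688 + 0.000081) = 115.6 kN.
Moment equilibrium about A: M_A = Σ(load moments about A) − R_C·L = 1091 − 115.6×7 = 281.7 kN·m.

M_A = 281.7 kN·m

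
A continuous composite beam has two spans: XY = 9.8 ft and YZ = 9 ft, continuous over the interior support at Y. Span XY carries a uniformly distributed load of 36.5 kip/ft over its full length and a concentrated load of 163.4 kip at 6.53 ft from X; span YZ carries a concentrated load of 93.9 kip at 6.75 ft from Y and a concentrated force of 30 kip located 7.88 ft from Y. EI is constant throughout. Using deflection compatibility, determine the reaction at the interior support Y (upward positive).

R_Y = 408.4 kip

Insert a hinge at Y; M_Y is the redundant, and each span becomes simply supported.
Rotations at Y on the released spans (each span's end-slope, ×1/EI):
  span XY: UDL 36.5: wL³/(24EI) = 1431/EI
  span XY: point load 163.4 at a = 6.53: Pab(L + a)/(6LEI) = 969/EI
  span YZ: point load 93.9 at a = 6.75: Pab(L + b)/(6LEI) = 297.1/EI
  span YZ: point load 30 at a = 7.88: Pab(L + b)/(6LEI) = 49.62/EI
  relative rotation θ_0 = (2400 + 346.7)/EI = 2747/EI
A unit hogging moment at Y produces rotation L₁/(3EI) + L₂/(3EI) = 6.267/EI.
Slope continuity at Y: θ_0 = M_Y·6.267/EI, so M_Y = 2747/6.267 = 438.4 kip·ft (hogging).
Span XY, ΣM about X with M_Y applied at Y: R_Y^{XY}·9.8 = 2820 + 438.4, so R_Y^{XY} = 332.5 kip and R_X = 521.1 − 332.5 = 188.6 kip.
Span YZ, ΣM about Z: R_Y^{YZ}·9 = 244.9 + 438.4, so R_Y^{YZ} = 75.92 kip and R_Z = 123.9 − 75.92 = 47.98 kip.
R_Y = 332.5 + 75.92 = 408.4 kip.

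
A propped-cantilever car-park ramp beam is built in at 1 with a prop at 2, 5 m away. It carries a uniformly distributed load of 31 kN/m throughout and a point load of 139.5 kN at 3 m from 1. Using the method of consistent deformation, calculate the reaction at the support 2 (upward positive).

Take the reaction at 2 as the redundant and release it; the primary structure is a cantilever fixed at 1.
Free-end deflection of the primary structure under the applied loading (downward +):
  UDL 31: wL⁴/(8EI) = 2422/EI
  point load 139.5 at a = 3: Pa²(3L − a)/(6EI) = 2511/EI
  δ_0 = 4933/EI
Tip deflection under a unit load at 2: L³/(3EI) = 41.67/EI.
The prop prevents deflection at 2: R_2 = δ_0/δ_{22} = 4933/41.67 = 118.4 kN.

R_2 = 118.4 kN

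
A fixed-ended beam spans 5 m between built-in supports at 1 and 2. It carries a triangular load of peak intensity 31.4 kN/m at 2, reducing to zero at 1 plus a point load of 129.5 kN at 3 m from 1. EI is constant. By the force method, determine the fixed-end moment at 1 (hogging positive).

Take the two fixed-end moments M_1, M_2 as redundants; the released structure is the simple span 12.
Simple-span end rotations at 1 and 2 under the given loads:
  at 1: triangular load, peak 31.4: 7w₀L³/(360EI) = 76.32/EI
  at 2: triangular load, peak 31.4: w₀L³/(45EI) = 87.22/EI
  at 1: point load 129.5 at a = 3: Pab(L + b)/(6LEI) = 181.3/EI
  at 2: point load 129.5 at a = 3: Pab(L + a)/(6LEI) = 207.2/EI
  θ_10 = 257.6/EI,  θ_20 = 294.4/EI
Flexibility coefficients: a unit moment at one end gives L/(3EI) there and L/(6EI) at the far end, so f₁₁ = f₂₂ = 1.667/EI and f₁₂ = f₂₁ = 0.8333/EI.
Compatibility — zero rotation at each built-in end:
  1.667 M_1 + 0.8333 M_2 = 257.6
  0.8333 M_1 + 1.667 M_2 = 294.4
Solving the pair gives M_1 = 88.33 kN·m and M_2 = 132.5 kN·m (hogging).

M_1 = 88.33 kN·m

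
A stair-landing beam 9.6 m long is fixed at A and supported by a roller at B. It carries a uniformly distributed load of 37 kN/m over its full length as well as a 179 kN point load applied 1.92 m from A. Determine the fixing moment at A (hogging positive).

Take the reaction at B as the redundant and release it; the primary structure is a cantilever fixed at A.
Primary-structure tip deflection at B by superposition:
  UDL 37: wL⁴/(8EI) = 39282/EI
  point load 179 at a = 1.92: Pa²(3L − a)/(6EI) = 2956/EI
  δ_0 = 42238/EI
Flexibility coefficient — unit upward force at B: δ_{BB} = L³/(3EI) = 294.9/EI.
Compatibility at B: δ_0 − R_B·δ_{BB} = 0, so R_B = 42238/294.9 = 143.2 kN.
Moment equilibrium about A: M_A = Σ(load moments about A) − R_B·L = 2049 − 143.2×9.6 = 673.7 kN·m.

M_A = 673.7 kN·m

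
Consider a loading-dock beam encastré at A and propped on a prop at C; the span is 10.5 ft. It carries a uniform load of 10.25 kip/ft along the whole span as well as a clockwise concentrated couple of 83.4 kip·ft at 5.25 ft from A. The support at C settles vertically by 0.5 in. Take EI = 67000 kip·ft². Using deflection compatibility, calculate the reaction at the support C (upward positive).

R_C = 42.06 kip

Release the roller at C. Primary structure: cantilever fixed at A.
Free-end deflection of the primary structure under the applied loading (downward +):
  UDL 10.25: wL⁴/(8EI) = 15574/EI
  clockwise couple 83.4 at a = 5.25: M₀a(2L − a)/(2EI) = 3448/EI
  δ_0 = 19022/EI
Flexibility coefficient — unit upward force at C: δ_{CC} = L³/(3EI) = 385.9/EI.
With EI = 67000 kip·ft²: δ_0 = 0.28391 ft and δ_{CC} = 0.005759 ft/kip.
Compatibility — the beam at C must follow the support down by 0.04167 ft: δ_0 − R_C·δ_{CC} = 0.04167, so R_C = (0.28391 − 0.04167)/0.005759 = 42.06 kip.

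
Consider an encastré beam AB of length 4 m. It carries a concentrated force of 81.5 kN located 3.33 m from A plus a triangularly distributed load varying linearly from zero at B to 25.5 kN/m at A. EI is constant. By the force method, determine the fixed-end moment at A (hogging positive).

Take the two fixed-end moments M_A, M_B as redundants; the released structure is the simple span AB.
On the primary (simply-supported) span, the end slopes from the loading are:
  at A: point load 81.5 at a = 3.33: Pab(L + b)/(6LEI) = 35.38/EI
  at B: point load 81.5 at a = 3.33: Pab(L + a)/(6LEI) = 55.54/EI
  at A: triangular load, peak 25.5: w₀L³/(45EI) = 36.27/EI
  at B: triangular load, peak 25.5: 7w₀L³/(360EI) = 31.73/EI
  θ_A0 = 71.65/EI,  θ_B0 = 87.27/EI
Flexibility coefficients: a unit moment at one end gives L/(3EI) there and L/(6EI) at the far end, so f₁₁ = f₂₂ = 1.333/EI and f₁₂ = f₂₁ = 0.6667/EI.
Compatibility — zero rotation at each built-in end:
  1.333 M_A + 0.6667 M_B = 71.65
  0.6667 M_A + 1.333 M_B = 87.27
Solving the pair gives M_A = 28.01 kN·m and M_B = 51.44 kN·m (hogging).

M_A = 28.01 kN·m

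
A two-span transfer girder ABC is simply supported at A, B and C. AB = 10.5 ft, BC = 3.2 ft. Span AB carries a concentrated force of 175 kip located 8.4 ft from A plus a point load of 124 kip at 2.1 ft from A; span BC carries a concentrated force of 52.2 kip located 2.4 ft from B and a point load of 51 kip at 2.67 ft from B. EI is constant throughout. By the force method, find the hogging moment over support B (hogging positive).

Release continuity at B by inserting a hinge; the redundant is the internal moment M_B. The primary structure is two simply-supported spans AB and BC.
Discontinuity in slope at B on the released structure — sum the simple-span end rotations:
  span AB: point load 175 at a = 8.4: Pab(L + a)/(6LEI) = 926.1/EI
  span AB: point load 124 at a = 2.1: Pab(L + a)/(6LEI) = 437.5/EI
  span BC: point load 52.2 at a = 2.4: Pab(L + b)/(6LEI) = 20.88/EI
  span BC: point load 51 at a = 2.67: Pab(L + b)/(6LEI) = 14.02/EI
  relative rotation θ_0 = (1364 + 34.9)/EI = 1398/EI
A unit hogging moment at B produces rotation L₁/(3EI) + L₂/(3EI) = 4.567/EI.
Compatibility: M_B·(L₁+L₂)/(3EI) = θ_0, giving M_B = 306.2 kip·ft (hogging).

M_B = 306.2 kip·ft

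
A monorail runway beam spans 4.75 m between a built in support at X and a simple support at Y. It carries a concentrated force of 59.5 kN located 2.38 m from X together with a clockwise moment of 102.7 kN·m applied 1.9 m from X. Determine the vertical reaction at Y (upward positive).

Take the reaction at Y as the redundant and release it; the primary structure is a cantilever fixed at X.
Primary-structure tip deflection at Y by superposition:
  point load 59.5 at a = 2.38: Pa²(3L − a)/(6EI) = 666.8/EI
  clockwise couple 102.7 at a = 1.9: M₀a(2L − a)/(2EI) = 741.5/EI
  δ_0 = 1408/EI
Tip deflection under a unit load at Y: L³/(3EI) = 35.72/EI.
Compatibility at Y: δ_0 − R_Y·δ_{YY} = 0, so R_Y = 1408/35.72 = 39.42 kN.

R_Y = 39.42 kN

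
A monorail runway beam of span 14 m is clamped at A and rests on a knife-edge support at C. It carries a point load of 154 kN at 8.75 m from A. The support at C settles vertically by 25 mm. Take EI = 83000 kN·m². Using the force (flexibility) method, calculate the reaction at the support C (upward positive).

R_C = 69.17 kN

Take the reaction at C as the redundant and release it; the primary structure is a cantilever fixed at A.
Primary-structure tip deflection at C by superposition:
  point load 154 at a = 8.75: Pa²(3L − a)/(6EI) = 65340/EI
Flexibility coefficient — unit upward force at C: δ_{CC} = L³/(3EI) = 914.7/EI.
With EI = 83000 kN·m²: δ_0 = 0.78723 m and δ_{CC} = 0.01102 m/kN.
Compatibility — the beam at C must follow the support down by 0.025 m: δ_0 − R_C·δ_{CC} = 0.025, so R_C = (0.78723 − 0.025)/0.01102 = 69.17 kN.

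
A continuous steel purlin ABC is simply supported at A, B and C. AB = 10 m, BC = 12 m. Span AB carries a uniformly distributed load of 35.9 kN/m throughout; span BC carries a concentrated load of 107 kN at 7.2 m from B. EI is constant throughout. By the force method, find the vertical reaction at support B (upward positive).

Insert a hinge at B; M_B is the redundant, and each span becomes simply supported.
Discontinuity in slope at B on the released structure — sum the simple-span end rotations:
  span AB: UDL 35.9: wL³/(24EI) = 1496/EI
  span BC: point load 107 at a = 7.2: Pab(L + b)/(6LEI) = 862.8/EI
  relative rotation θ_0 = (1496 + 862.8)/EI = 2359/EI
A unit hogging moment at B produces rotation L₁/(3EI) + L₂/(3EI) = 7.333/EI.
Compatibility: M_B·(L₁+L₂)/(3EI) = θ_0, giving M_B = 321.6 kN·m (hogging).
Span AB, ΣM about A with M_B applied at B: R_B^{AB}·10 = 1795 + 321.6, so R_B^{AB} = 211.7 kN and R_A = 359 − 211.7 = 147.3 kN.
Span BC, ΣM about C: R_B^{BC}·12 = 513.6 + 321.6, so R_B^{BC} = 69.6 kN and R_C = 107 − 69.6 = 37.4 kN.
R_B = 211.7 + 69.6 = 281.3 kN.

R_B = 281.3 kN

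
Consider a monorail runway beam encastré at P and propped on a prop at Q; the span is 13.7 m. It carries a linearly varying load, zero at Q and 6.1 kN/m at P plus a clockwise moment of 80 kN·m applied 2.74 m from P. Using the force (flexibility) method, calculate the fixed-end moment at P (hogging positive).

M_P = 113.1 kN·m

Release the roller at Q. Primary structure: cantilever fixed at P.
Free-end deflection of the primary structure under the applied loading (downward +):
  triangular load, peak 6.1 at the fixed end: w₀L⁴/(30EI) = 7163/EI
  clockwise couple 80 at a = 2.74: M₀a(2L − a)/(2EI) = 2703/EI
  δ_0 = 9866/EI
Tip deflection under a unit load at Q: L³/(3EI) = 857.1/EI.
The prop prevents deflection at Q: R_Q = δ_0/δ_{QQ} = 9866/857.1 = 11.51 kN.
Moment equilibrium about P: M_P = Σ(load moments about P) − R_Q·L = 270.8 − 11.51×13.7 = 113.1 kN·m.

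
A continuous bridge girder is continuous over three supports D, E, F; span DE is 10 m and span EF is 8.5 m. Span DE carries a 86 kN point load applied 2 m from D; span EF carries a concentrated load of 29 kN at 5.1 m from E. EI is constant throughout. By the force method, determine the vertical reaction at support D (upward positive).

Release continuity at E by inserting a hinge; the redundant is the internal moment M_E. The primary structure is two simply-supported spans DE and EF.
Rotations at E on the released spans (each span's end-slope, ×1/EI):
  span DE: point load 86 at a = 2: Pab(L + a)/(6LEI) = 275.2/EI
  span EF: point load 29 at a = 5.1: Pab(L + b)/(6LEI) = 117.3/EI
  relative rotation θ_0 = (275.2 + 117.3)/EI = 392.5/EI
A unit hogging moment at E produces rotation L₁/(3EI) + L₂/(3EI) = 6.167/EI.
Slope continuity at E: θ_0 = M_E·6.167/EI, so M_E = 392.5/6.167 = 63.65 kN·m (hogging).
Span DE, ΣM about D with M_E applied at E: R_E^{DE}·10 = 172 + 63.65, so R_E^{DE} = 23.57 kN and R_D = 86 − 23.57 = 62.43 kN.

R_D = 62.43 kN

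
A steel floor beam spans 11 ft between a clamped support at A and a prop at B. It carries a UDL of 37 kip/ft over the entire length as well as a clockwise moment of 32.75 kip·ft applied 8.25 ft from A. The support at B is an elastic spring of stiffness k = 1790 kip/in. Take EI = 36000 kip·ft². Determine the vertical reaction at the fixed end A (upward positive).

R_A = 250.8 kip

Remove the prop at B; the released (primary) structure is a cantilever built in at A.
Primary-structure tip deflection at B by superposition:
  UDL 37: wL⁴/(8EI) = 67715/EI
  clockwise couple 32.75 at a = 8.25: M₀a(2L − a)/(2EI) = 1858/EI
  δ_0 = 69572/EI
Flexibility coefficient — unit upward force at B: δ_{BB} = L³/(3EI) = 443.7/EI.
With EI = 36000 kip·ft²: δ_0 = 1.9326 ft and δ_{BB} = 0.012324 ft/kip.
Compatibility — the spring shortens by R_B/k under the reaction it provides: δ_0 − R_B·δ_{BB} = R_B/k. With 1/k = 1/(1790×12) ft/kip = 0.000047 ft/kip, R_B = δ_0 / (δ_{BB} + 1/k) = 1.9326 / (0.012324 + 0.000047) = 156.2 kip.
Vertical equilibrium: R_A = ΣP − R_B = 407 − 156.2 = 250.8 kip.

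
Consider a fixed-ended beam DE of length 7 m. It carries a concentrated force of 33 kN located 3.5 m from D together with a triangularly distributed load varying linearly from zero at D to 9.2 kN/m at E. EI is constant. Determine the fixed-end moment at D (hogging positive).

M_D = 43.9 kN·m

Take the two fixed-end moments M_D, M_E as redundants; the released structure is the simple span DE.
On the primary (simply-supported) span, the end slopes from the loading are:
  at D: point load 33 at a = 3.5: Pab(L + b)/(6LEI) = 101.1/EI
  at E: point load 33 at a = 3.5: Pab(L + a)/(6LEI) = 101.1/EI
  at D: triangular load, peak 9.2: 7w₀L³/(360EI) = 61.36/EI
  at E: triangular load, peak 9.2: w₀L³/(45EI) = 70.12/EI
  θ_D0 = 162.4/EI,  θ_E0 = 171.2/EI
Flexibility coefficients: a unit moment at one end gives L/(3EI) there and L/(6EI) at the far end, so f₁₁ = f₂₂ = 2.333/EI and f₁₂ = f₂₁ = 1.167/EI.
Compatibility — zero rotation at each built-in end:
  2.333 M_D + 1.167 M_E = 162.4
  1.167 M_D + 2.333 M_E = 171.2
Solving the pair gives M_D = 43.9 kN·m and M_E = 51.41 kN·m (hogging).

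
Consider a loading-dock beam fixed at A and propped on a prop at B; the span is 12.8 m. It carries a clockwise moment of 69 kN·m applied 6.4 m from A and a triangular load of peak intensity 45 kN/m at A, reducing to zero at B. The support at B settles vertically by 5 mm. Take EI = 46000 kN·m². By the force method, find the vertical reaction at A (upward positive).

R_A = 224.7 kN

Remove the prop at B; the released (primary) structure is a cantilever built in at A.
Downward deflection at the released point B due to the loads:
  clockwise couple 69 at a = 6.4: M₀a(2L − a)/(2EI) = 4239/EI
  triangular load, peak 45 at the fixed end: w₀L⁴/(30EI) = 40265/EI
  δ_0 = 44505/EI
Flexibility coefficient — unit upward force at B: δ_{BB} = L³/(3EI) = 699.1/EI.
With EI = 46000 kN·m²: δ_0 = 0.96749 m and δ_{BB} = 0.015197 m/kN.
Compatibility — the beam at B must follow the support down by 0.005 m: δ_0 − R_B·δ_{BB} = 0.005, so R_B = (0.96749 − 0.005)/0.015197 = 63.34 kN.
Vertical equilibrium: R_A = ΣP − R_B = 288 − 63.34 = 224.7 kN.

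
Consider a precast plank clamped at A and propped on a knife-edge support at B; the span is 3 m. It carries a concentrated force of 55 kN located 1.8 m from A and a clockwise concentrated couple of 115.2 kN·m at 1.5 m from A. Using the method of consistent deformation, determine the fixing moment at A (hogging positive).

Take the reaction at B as the redundant and release it; the primary structure is a cantilever fixed at A.
Primary-structure tip deflection at B by superposition:
  point load 55 at a = 1.8: Pa²(3L − a)/(6EI) = 213.8/EI
  clockwise couple 115.2 at a = 1.5: M₀a(2L − a)/(2EI) = 388.8/EI
  δ_0 = 602.6/EI
Tip deflection under a unit load at B: L³/(3EI) = 9/EI.
Compatibility at B: δ_0 − R_B·δ_{BB} = 0, so R_B = 602.6/9 = 66.96 kN.
Moment equilibrium about A: M_A = Σ(load moments about A) − R_B·L = 214.2 − 66.96×3 = 13.32 kN·m.

M_A = 13.32 kN·m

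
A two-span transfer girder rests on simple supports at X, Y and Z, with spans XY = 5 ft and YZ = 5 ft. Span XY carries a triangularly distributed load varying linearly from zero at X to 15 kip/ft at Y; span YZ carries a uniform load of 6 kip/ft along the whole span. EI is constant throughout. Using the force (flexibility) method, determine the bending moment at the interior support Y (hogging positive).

M_Y = 21.88 kip·ft

Insert a hinge at Y; M_Y is the redundant, and each span becomes simply supported.
Discontinuity in slope at Y on the released structure — sum the simple-span end rotations:
  span XY: triangular load, peak 15: w₀L³/(45EI) = 41.67/EI
  span YZ: UDL 6: wL³/(24EI) = 31.25/EI
  relative rotation θ_0 = (41.67 + 31.25)/EI = 72.92/EI
A unit hogging moment at Y produces rotation L₁/(3EI) + L₂/(3EI) = 3.333/EI.
Slope continuity at Y: θ_0 = M_Y·3.333/EI, so M_Y = 72.92/3.333 = 21.88 kip·ft (hogging).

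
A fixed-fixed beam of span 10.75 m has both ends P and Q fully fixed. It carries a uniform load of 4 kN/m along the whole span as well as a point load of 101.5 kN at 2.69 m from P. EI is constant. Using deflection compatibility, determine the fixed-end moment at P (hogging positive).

M_P = 192 kN·m

Release both end moments; the primary structure is a simply-supported span PQ with redundants M_P and M_Q.
Simple-span end rotations at P and Q under the given loads:
  at P: UDL 4: wL³/(24EI) = 207/EI
  at Q: UDL 4: wL³/(24EI) = 207/EI
  at P: point load 101.5 at a = 2.69: Pab(L + b)/(6LEI) = 641.8/EI
  at Q: point load 101.5 at a = 2.69: Pab(L + a)/(6LEI) = 458.6/EI
  θ_P0 = 848.8/EI,  θ_Q0 = 665.6/EI
Flexibility coefficients: a unit moment at one end gives L/(3EI) there and L/(6EI) at the far end, so f₁₁ = f₂₂ = 3.583/EI and f₁₂ = f₂₁ = 1.792/EI.
Compatibility — zero rotation at each built-in end:
  3.583 M_P + 1.792 M_Q = 848.8
  1.792 M_P + 3.583 M_Q = 665.6
Solving the pair gives M_P = 192 kN·m and M_Q = 89.75 kN·m (hogging).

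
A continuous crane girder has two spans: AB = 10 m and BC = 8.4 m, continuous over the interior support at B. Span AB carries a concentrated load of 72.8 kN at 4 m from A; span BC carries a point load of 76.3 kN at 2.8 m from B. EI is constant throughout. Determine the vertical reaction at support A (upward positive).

Take M_B as the redundant. Released structure: two simple spans AB and BC with a hinge at B.
End slopes at the hinge B, treating each span as simply supported:
  span AB: point load 72.8 at a = 4: Pab(L + a)/(6LEI) = 407.7/EI
  span BC: point load 76.3 at a = 2.8: Pab(L + b)/(6LEI) = 332.3/EI
  relative rotation θ_0 = (407.7 + 332.3)/EI = 740/EI
A unit hogging moment at B produces rotation L₁/(3EI) + L₂/(3EI) = 6.133/EI.
Compatibility: M_B·(L₁+L₂)/(3EI) = θ_0, giving M_B = 120.7 kN·m (hogging).
Span AB, ΣM about A with M_B applied at B: R_B^{AB}·10 = 291.2 + 120.7, so R_B^{AB} = 41.19 kN and R_A = 72.8 − 41.19 = 31.61 kN.

R_A = 31.61 kN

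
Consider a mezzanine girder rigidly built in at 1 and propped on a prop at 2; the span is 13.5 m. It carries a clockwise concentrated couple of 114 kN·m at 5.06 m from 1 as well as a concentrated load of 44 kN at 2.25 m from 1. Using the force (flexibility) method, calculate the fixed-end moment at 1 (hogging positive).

Remove the prop at 2; the released (primary) structure is a cantilever built in at 1.
Downward deflection at the released point 2 due to the loads:
  clockwise couple 114 at a = 5.06: M₀a(2L − a)/(2EI) = 6328/EI
  point load 44 at a = 2.25: Pa²(3L − a)/(6EI) = 1420/EI
  δ_0 = 7748/EI
Tip deflection under a unit load at 2: L³/(3EI) = 820.1/EI.
Compatibility at 2: δ_0 − R_2·δ_{22} = 0, so R_2 = 7748/820.1 = 9.447 kN.
Moment equilibrium about 1: M_1 = Σ(load moments about 1) − R_2·L = 213 − 9.447×13.5 = 85.46 kN·m.

M_1 = 85.46 kN·m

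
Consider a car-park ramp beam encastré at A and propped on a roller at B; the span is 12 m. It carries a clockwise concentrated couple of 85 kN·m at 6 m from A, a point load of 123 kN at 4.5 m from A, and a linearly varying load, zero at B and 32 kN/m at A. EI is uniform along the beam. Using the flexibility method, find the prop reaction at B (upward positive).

R_B = 69.07 kN

Choose R_B as the redundant. The primary structure is the cantilever fixed at A.
Downward deflection at the released point B due to the loads:
  clockwise couple 85 at a = 6: M₀a(2L − a)/(2EI) = 4590/EI
  point load 123 at a = 4.5: Pa²(3L − a)/(6EI) = 13076/EI
  triangular load, peak 32 at the fixed end: w₀L⁴/(30EI) = 22118/EI
  δ_0 = 39785/EI
Flexibility coefficient — unit upward force at B: δ_{BB} = L³/(3EI) = 576/EI.
Compatibility at B: δ_0 − R_B·δ_{BB} = 0, so R_B = 39785/576 = 69.07 kN.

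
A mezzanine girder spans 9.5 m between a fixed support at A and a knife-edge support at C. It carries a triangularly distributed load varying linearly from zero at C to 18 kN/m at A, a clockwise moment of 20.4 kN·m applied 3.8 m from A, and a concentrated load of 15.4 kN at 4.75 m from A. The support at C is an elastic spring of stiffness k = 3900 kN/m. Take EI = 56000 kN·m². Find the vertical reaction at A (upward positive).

Choose R_C as the redundant. The primary structure is the cantilever fixed at A.
Deflection at C on the released cantilever, summing each load's contribution:
  triangular load, peak 18 at the fixed end: w₀L⁴/(30EI) = 4887/EI
  clockwise couple 20.4 at a = 3.8: M₀a(2L − a)/(2EI) = 589.2/EI
  point load 15.4 at a = 4.75: Pa²(3L − a)/(6EI) = 1375/EI
  δ_0 = 6852/EI
Tip deflection under a unit load at C: L³/(3EI) = 285.8/EI.
With EI = 56000 kN·m²: δ_0 = 0.12235 m and δ_{CC} = 0.005103 m/kN.
Compatibility — the spring shortens by R_C/k under the reaction it provides: δ_0 − R_C·δ_{CC} = R_C/k. With 1/k = 0.000256 m/kN, R_C = δ_0 / (δ_{CC} + 1/k) = 0.12235 / (0.005103 + 0.000256) = 22.83 kN.
Vertical equilibrium: R_A = ΣP − R_C = 100.9 − 22.83 = 78.07 kN.

R_A = 78.07 kN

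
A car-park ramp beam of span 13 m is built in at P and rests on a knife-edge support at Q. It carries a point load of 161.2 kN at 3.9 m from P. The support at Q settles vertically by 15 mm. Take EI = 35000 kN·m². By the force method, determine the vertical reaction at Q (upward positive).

Remove the prop at Q; the released (primary) structure is a cantilever built in at P.
Primary-structure tip deflection at Q by superposition:
  point load 161.2 at a = 3.9: Pa²(3L − a)/(6EI) = 14343/EI
Flexibility coefficient — unit upward force at Q: δ_{QQ} = L³/(3EI) = 732.3/EI.
With EI = 35000 kN·m²: δ_0 = 0.40981 m and δ_{QQ} = 0.020924 m/kN.
Compatibility — the beam at Q must follow the support down by 0.015 m: δ_0 − R_Q·δ_{QQ} = 0.015, so R_Q = (0.40981 − 0.015)/0.020924 = 18.87 kN.

R_Q = 18.87 kN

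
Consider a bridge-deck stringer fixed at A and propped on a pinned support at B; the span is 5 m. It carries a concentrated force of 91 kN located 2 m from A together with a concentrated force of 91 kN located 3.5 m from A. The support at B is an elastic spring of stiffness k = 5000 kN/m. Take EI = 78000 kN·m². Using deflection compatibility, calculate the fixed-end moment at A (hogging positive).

M_A = 245.1 kN·m

Remove the prop at B; the released (primary) structure is a cantilever built in at A.
Downward deflection at the released point B due to the loads:
  point load 91 at a = 2: Pa²(3L − a)/(6EI) = 788.7/EI
  point load 91 at a = 3.5: Pa²(3L − a)/(6EI) = 2137/EI
  δ_0 = 2925/EI
Flexibility coefficient — unit upward force at B: δ_{BB} = L³/(3EI) = 41.67/EI.
With EI = 78000 kN·m²: δ_0 = 0.037503 m and δ_{BB} = 0.000534 m/kN.
Compatibility — the spring shortens by R_B/k under the reaction it provides: δ_0 − R_B·δ_{BB} = R_B/k. With 1/k = 0.0002 m/kN, R_B = δ_0 / (δ_{BB} + 1/k) = 0.037503 / (0.000534 + 0.0002) = 51.08 kN.
Moment equilibrium about A: M_A = Σ(load moments about A) − R_B·L = 500.5 − 51.08×5 = 245.1 kN·m.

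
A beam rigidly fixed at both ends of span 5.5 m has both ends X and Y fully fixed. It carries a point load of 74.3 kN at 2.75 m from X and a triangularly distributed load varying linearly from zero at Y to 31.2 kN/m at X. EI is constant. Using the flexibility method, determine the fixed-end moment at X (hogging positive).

M_X = 98.27 kN·m

Take the two fixed-end moments M_X, M_Y as redundants; the released structure is the simple span XY.
On the primary (simply-supported) span, the end slopes from the loading are:
  at X: point load 74.3 at a = 2.75: Pab(L + b)/(6LEI) = 140.5/EI
  at Y: point load 74.3 at a = 2.75: Pab(L + a)/(6LEI) = 140.5/EI
  at X: triangular load, peak 31.2: w₀L³/(45EI) = 115.4/EI
  at Y: triangular load, peak 31.2: 7w₀L³/(360EI) = 100.9/EI
  θ_X0 = 255.8/EI,  θ_Y0 = 241.4/EI
Flexibility coefficients: a unit moment at one end gives L/(3EI) there and L/(6EI) at the far end, so f₁₁ = f₂₂ = 1.833/EI and f₁₂ = f₂₁ = 0.9167/EI.
Compatibility — zero rotation at each built-in end:
  1.833 M_X + 0.9167 M_Y = 255.8
  0.9167 M_X + 1.833 M_Y = 241.4
Solving the pair gives M_X = 98.27 kN·m and M_Y = 82.54 kN·m (hogging).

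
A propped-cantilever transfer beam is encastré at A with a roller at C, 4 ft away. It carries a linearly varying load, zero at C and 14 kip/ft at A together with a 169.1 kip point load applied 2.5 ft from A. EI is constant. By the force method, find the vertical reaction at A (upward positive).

R_A = 113.1 kip

Remove the prop at C; the released (primary) structure is a cantilever built in at A.
Primary-structure tip deflection at C by superposition:
  triangular load, peak 14 at the fixed end: w₀L⁴/(30EI) = 119.5/EI
  point load 169.1 at a = 2.5: Pa²(3L − a)/(6EI) = 1673/EI
  δ_0 = 1793/EI
Flexibility coefficient — unit upward force at C: δ_{CC} = L³/(3EI) = 21.33/EI.
Compatibility at C: δ_0 − R_C·δ_{CC} = 0, so R_C = 1793/21.33 = 84.04 kip.
Vertical equilibrium: R_A = ΣP − R_C = 197.1 − 84.04 = 113.1 kip.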